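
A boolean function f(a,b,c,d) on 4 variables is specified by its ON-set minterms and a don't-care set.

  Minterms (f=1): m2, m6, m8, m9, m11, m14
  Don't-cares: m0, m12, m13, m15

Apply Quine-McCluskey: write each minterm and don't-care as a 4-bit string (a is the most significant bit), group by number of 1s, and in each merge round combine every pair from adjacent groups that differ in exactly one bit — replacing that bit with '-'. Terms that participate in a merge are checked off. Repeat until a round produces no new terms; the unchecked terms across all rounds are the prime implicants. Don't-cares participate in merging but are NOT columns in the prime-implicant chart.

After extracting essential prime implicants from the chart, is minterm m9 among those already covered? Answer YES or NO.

size-2^0 implicants → 0000(✓)  0010(✓)  0110(✓)  1000(✓)  1001(✓)  1011(✓)  1100(✓)  1101(✓)  1110(✓)  1111(✓)
size-2^1 implicants → -000  -110  0-10  00-0  1-00(✓)  1-01(✓)  1-11(✓)  10-1(✓)  100-(✓)  11-0(✓)  11-1(✓)  110-(✓)  111-(✓)
size-2^2 implicants → 1--1  1-0-  11--
Unchecked terms (primes): -000, -110, 0-10, 00-0, 1--1, 1-0-, 11--
Minterm coverage:
  m2 ⊆ 0-10,00-0
  m6 ⊆ -110,0-10
  m8 ⊆ -000,1-0-
  m9 ⊆ 1--1,1-0-
  m11 ⊆ 1--1 [E]
  m14 ⊆ -110,11--
E = {1--1}

YES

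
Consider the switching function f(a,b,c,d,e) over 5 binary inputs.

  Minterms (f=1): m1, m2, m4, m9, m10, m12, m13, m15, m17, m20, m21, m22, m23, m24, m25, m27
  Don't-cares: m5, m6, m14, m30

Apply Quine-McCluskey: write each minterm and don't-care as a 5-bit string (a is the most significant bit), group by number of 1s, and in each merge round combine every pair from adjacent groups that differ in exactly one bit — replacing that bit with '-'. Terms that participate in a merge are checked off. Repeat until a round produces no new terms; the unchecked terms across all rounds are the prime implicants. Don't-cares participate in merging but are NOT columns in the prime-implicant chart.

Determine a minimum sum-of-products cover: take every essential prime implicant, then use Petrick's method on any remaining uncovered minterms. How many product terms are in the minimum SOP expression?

Round 0: 00001✓ 00010✓ 00100✓ 00101✓ 00110✓ 01001✓ 01010✓ 01100✓ 01101✓ 01110✓ 01111✓ 10001✓ 10100✓ 10101✓ 10110✓ 10111✓ 11000✓ 11001✓ 11011✓ 11110✓
Round 1: -0001✓ -0100✓ -0101✓ -0110✓ -1001✓ -1110✓ 0-001✓ 0-010✓ 0-100✓ 0-101✓ 0-110✓ 00-01✓ 00-10✓ 001-0✓ 0010-✓ 01-01✓ 01-10✓ 011-0✓ 011-1✓ 0110-✓ 0111-✓ 1-001✓ 1-110✓ 10-01✓ 101-0✓ 101-1✓ 1010-✓ 1011-✓ 110-1 1100-
Round 2: --001 --110 -0-01 -01-0 -010- 0--01 0--10 0-1-0 0-10- 011-- 101--
PIs = {--001, --110, -0-01, -01-0, -010-, 0--01, 0--10, 0-1-0, 0-10-, 011--, 101--, 110-1, 1100-}
Coverage chart:
  m1: --001,-0-01,0--01
  m2: 0--10 ←essential
  m4: -01-0,-010-,0-1-0,0-10-
  m9: --001,0--01
  m10: 0--10 ←essential
  m12: 0-1-0,0-10-,011--
  m13: 0--01,0-10-,011--
  m15: 011-- ←essential
  m17: --001,-0-01
  m20: -01-0,-010-,101--
  m21: -0-01,-010-,101--
  m22: --110,-01-0,101--
  m23: 101-- ←essential
  m24: 1100- ←essential
  m25: --001,110-1,1100-
  m27: 110-1 ←essential
Essential: 0--10, 011--, 101--, 110-1, 1100-
Petrick residual → --001, -01-0
Min cover (7 terms): c'd'e + b'ce' + a'de' + a'bc + ab'c + abc'e + abc'd'

7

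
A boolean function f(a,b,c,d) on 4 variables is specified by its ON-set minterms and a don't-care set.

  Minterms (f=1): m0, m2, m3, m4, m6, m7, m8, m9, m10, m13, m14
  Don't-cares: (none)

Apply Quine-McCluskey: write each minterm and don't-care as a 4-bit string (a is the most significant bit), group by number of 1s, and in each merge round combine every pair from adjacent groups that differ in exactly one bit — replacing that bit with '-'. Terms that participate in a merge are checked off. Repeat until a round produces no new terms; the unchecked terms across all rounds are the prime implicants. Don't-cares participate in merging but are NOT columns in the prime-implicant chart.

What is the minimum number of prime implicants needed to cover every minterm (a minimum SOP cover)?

5

[col 0] 0000*, 0010*, 0011*, 0100*, 0110*, 0111*, 1000*, 1001*, 1010*, 1101*, 1110*
[col 1] -000*, -010*, -110*, 0-00*, 0-10*, 0-11*, 00-0*, 001-*, 01-0*, 011-*, 1-01, 1-10*, 10-0*, 100-
[col 2] --10, -0-0, 0--0, 0-1-
Prime implicants: --10, -0-0, 0--0, 0-1-, 1-01, 100-
PI chart (minterm → PIs covering it):
  0 | -0-0,0--0
  2 | --10,-0-0,0--0,0-1-
  3 | 0-1-  (sole → essential)
  4 | 0--0  (sole → essential)
  6 | --10,0--0,0-1-
  7 | 0-1-  (sole → essential)
  8 | -0-0,100-
  9 | 1-01,100-
  10 | --10,-0-0
  13 | 1-01  (sole → essential)
  14 | --10  (sole → essential)
Essential prime implicants: --10, 0--0, 0-1-, 1-01
Petrick residual → -0-0
Minimum SOP uses 5 PIs: cd' + b'd' + a'd' + a'c + ac'd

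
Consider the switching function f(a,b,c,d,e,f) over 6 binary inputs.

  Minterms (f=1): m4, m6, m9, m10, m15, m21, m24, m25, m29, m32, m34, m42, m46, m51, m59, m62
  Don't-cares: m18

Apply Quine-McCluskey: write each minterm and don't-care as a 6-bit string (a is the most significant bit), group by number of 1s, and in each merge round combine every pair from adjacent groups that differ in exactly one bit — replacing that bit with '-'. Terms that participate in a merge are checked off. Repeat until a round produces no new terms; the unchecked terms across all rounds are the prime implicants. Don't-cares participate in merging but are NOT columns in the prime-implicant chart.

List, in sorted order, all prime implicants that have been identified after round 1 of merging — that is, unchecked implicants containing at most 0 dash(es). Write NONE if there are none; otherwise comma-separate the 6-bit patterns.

[col 0] 000100*, 000110*, 001001*, 001010*, 001111, 010010, 010101*, 011000*, 011001*, 011101*, 100000*, 100010*, 101010*, 101110*, 110011*, 111011*, 111110*
[col 1] -01010, 0-1001, 0001-0, 01-101, 011-01, 01100-, 1-1110, 10-010, 1000-0, 101-10, 11-011
Prime implicants: -01010, 0-1001, 0001-0, 001111, 01-101, 010010, 011-01, 01100-, 1-1110, 10-010, 1000-0, 101-10, 11-011

001111, 010010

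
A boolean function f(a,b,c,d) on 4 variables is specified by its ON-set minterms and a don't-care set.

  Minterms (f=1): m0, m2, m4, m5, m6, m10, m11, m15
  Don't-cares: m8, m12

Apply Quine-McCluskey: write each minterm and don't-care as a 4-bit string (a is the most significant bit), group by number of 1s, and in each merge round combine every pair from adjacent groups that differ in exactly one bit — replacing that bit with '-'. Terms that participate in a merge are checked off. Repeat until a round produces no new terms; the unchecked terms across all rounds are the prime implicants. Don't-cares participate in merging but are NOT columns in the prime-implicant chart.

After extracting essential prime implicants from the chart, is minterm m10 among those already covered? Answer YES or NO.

Round 0: 0000✓ 0010✓ 0100✓ 0101✓ 0110✓ 1000✓ 1010✓ 1011✓ 1100✓ 1111✓
Round 1: -000✓ -010✓ -100✓ 0-00✓ 0-10✓ 00-0✓ 01-0✓ 010- 1-00✓ 1-11 10-0✓ 101-
Round 2: --00 -0-0 0--0
PIs = {--00, -0-0, 0--0, 010-, 1-11, 101-}
Coverage chart:
  m0: --00,-0-0,0--0
  m2: -0-0,0--0
  m4: --00,0--0,010-
  m5: 010- ←essential
  m6: 0--0 ←essential
  m10: -0-0,101-
  m11: 1-11,101-
  m15: 1-11 ←essential
Essential: 0--0, 010-, 1-11

NO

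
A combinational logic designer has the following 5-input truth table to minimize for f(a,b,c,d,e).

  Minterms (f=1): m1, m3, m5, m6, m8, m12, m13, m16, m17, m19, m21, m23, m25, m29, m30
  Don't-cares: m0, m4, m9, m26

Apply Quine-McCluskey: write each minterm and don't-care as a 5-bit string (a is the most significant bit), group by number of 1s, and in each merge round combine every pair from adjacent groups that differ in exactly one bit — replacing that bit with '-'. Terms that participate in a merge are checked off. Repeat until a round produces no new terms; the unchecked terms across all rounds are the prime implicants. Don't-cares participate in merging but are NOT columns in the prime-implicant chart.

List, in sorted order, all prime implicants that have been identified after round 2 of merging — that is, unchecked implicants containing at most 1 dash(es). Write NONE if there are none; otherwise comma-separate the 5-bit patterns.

size-2^0 implicants → 00000(✓)  00001(✓)  00011(✓)  00100(✓)  00101(✓)  00110(✓)  01000(✓)  01001(✓)  01100(✓)  01101(✓)  10000(✓)  10001(✓)  10011(✓)  10101(✓)  10111(✓)  11001(✓)  11010(✓)  11101(✓)  11110(✓)
size-2^1 implicants → -0000(✓)  -0001(✓)  -0011(✓)  -0101(✓)  -1001(✓)  -1101(✓)  0-000(✓)  0-001(✓)  0-100(✓)  0-101(✓)  00-00(✓)  00-01(✓)  000-1(✓)  0000-(✓)  001-0  0010-(✓)  01-00(✓)  01-01(✓)  0100-(✓)  0110-(✓)  1-001(✓)  1-101(✓)  10-01(✓)  10-11(✓)  100-1(✓)  1000-(✓)  101-1(✓)  11-01(✓)  11-10
size-2^2 implicants → --001(✓)  --101(✓)  -0-01(✓)  -00-1  -000-  -1-01(✓)  0--00(✓)  0--01(✓)  0-00-(✓)  0-10-(✓)  00-0-(✓)  01-0-(✓)  1--01(✓)  10--1
size-2^3 implicants → ---01  0--0-
Unchecked terms (primes): ---01, -00-1, -000-, 0--0-, 001-0, 10--1, 11-10

001-0, 11-10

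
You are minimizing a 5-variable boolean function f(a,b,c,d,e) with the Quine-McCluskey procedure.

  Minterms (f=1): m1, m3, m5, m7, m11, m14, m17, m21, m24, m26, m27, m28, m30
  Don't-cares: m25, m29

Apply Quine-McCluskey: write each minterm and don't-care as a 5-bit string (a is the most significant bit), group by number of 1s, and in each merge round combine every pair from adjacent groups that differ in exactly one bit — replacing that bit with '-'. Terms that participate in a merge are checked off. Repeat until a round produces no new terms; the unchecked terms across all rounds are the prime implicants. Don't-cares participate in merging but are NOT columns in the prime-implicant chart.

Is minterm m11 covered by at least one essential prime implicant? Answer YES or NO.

NO

size-2^0 implicants → 00001(✓)  00011(✓)  00101(✓)  00111(✓)  01011(✓)  01110(✓)  10001(✓)  10101(✓)  11000(✓)  11001(✓)  11010(✓)  11011(✓)  11100(✓)  11101(✓)  11110(✓)
size-2^1 implicants → -0001(✓)  -0101(✓)  -1011  -1110  0-011  00-01(✓)  00-11(✓)  000-1(✓)  001-1(✓)  1-001(✓)  1-101(✓)  10-01(✓)  11-00(✓)  11-01(✓)  11-10(✓)  110-0(✓)  110-1(✓)  1100-(✓)  1101-(✓)  111-0(✓)  1110-(✓)
size-2^2 implicants → -0-01  00--1  1--01  11--0  11-0-  110--
Unchecked terms (primes): -0-01, -1011, -1110, 0-011, 00--1, 1--01, 11--0, 11-0-, 110--
Minterm coverage:
  m1 ⊆ -0-01,00--1
  m3 ⊆ 0-011,00--1
  m5 ⊆ -0-01,00--1
  m7 ⊆ 00--1 [E]
  m11 ⊆ -1011,0-011
  m14 ⊆ -1110 [E]
  m17 ⊆ -0-01,1--01
  m21 ⊆ -0-01,1--01
  m24 ⊆ 11--0,11-0-,110--
  m26 ⊆ 11--0,110--
  m27 ⊆ -1011,110--
  m28 ⊆ 11--0,11-0-
  m30 ⊆ -1110,11--0
E = {-1110, 00--1}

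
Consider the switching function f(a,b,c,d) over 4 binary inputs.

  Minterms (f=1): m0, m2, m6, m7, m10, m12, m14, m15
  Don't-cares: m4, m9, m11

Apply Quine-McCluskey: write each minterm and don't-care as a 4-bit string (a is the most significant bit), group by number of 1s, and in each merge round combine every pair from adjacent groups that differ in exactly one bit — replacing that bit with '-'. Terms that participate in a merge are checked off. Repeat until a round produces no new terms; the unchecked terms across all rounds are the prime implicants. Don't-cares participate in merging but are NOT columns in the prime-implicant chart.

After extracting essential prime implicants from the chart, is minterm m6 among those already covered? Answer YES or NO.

Round 0: 0000✓ 0010✓ 0100✓ 0110✓ 0111✓ 1001✓ 1010✓ 1011✓ 1100✓ 1110✓ 1111✓
Round 1: -010✓ -100✓ -110✓ -111✓ 0-00✓ 0-10✓ 00-0✓ 01-0✓ 011-✓ 1-10✓ 1-11✓ 10-1 101-✓ 11-0✓ 111-✓
Round 2: --10 -1-0 -11- 0--0 1-1-
PIs = {--10, -1-0, -11-, 0--0, 1-1-, 10-1}
Coverage chart:
  m0: 0--0 ←essential
  m2: --10,0--0
  m6: --10,-1-0,-11-,0--0
  m7: -11- ←essential
  m10: --10,1-1-
  m12: -1-0 ←essential
  m14: --10,-1-0,-11-,1-1-
  m15: -11-,1-1-
Essential: -1-0, -11-, 0--0

YES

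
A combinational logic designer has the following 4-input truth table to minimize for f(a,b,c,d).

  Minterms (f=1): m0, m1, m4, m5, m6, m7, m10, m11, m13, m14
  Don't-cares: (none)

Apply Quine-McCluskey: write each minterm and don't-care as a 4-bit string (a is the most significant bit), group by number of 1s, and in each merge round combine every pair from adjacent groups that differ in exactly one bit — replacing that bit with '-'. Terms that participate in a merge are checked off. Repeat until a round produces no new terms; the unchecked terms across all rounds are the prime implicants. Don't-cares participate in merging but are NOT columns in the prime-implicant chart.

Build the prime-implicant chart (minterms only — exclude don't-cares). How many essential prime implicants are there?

4

Round 0: 0000✓ 0001✓ 0100✓ 0101✓ 0110✓ 0111✓ 1010✓ 1011✓ 1101✓ 1110✓
Round 1: -101 -110 0-00✓ 0-01✓ 000-✓ 01-0✓ 01-1✓ 010-✓ 011-✓ 1-10 101-
Round 2: 0-0- 01--
PIs = {-101, -110, 0-0-, 01--, 1-10, 101-}
Coverage chart:
  m0: 0-0- ←essential
  m1: 0-0- ←essential
  m4: 0-0-,01--
  m5: -101,0-0-,01--
  m6: -110,01--
  m7: 01-- ←essential
  m10: 1-10,101-
  m11: 101- ←essential
  m13: -101 ←essential
  m14: -110,1-10
Essential: -101, 0-0-, 01--, 101-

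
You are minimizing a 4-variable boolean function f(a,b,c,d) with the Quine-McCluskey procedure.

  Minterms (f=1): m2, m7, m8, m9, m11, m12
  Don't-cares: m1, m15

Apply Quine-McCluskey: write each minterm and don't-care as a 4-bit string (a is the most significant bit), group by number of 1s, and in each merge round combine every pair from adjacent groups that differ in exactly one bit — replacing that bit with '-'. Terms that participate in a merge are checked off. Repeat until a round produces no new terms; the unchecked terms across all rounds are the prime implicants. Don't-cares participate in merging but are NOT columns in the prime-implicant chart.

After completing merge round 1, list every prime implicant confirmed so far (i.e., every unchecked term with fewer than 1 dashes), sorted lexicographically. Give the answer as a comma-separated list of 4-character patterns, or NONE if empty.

0010

[col 0] 0001*, 0010, 0111*, 1000*, 1001*, 1011*, 1100*, 1111*
[col 1] -001, -111, 1-00, 1-11, 10-1, 100-
Prime implicants: -001, -111, 0010, 1-00, 1-11, 10-1, 100-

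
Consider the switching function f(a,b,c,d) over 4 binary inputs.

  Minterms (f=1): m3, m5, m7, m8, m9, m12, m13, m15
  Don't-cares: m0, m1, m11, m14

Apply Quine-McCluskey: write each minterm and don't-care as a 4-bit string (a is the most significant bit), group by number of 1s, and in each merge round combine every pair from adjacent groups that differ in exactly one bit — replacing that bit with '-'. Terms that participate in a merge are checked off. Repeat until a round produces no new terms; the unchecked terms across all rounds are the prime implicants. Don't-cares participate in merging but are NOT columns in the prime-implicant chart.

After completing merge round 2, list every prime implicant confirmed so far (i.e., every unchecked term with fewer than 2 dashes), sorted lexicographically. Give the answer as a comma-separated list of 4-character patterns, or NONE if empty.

NONE

[col 0] 0000*, 0001*, 0011*, 0101*, 0111*, 1000*, 1001*, 1011*, 1100*, 1101*, 1110*, 1111*
[col 1] -000*, -001*, -011*, -101*, -111*, 0-01*, 0-11*, 00-1*, 000-*, 01-1*, 1-00*, 1-01*, 1-11*, 10-1*, 100-*, 11-0*, 11-1*, 110-*, 111-*
[col 2] --01*, --11*, -0-1*, -00-, -1-1*, 0--1*, 1--1*, 1-0-, 11--
[col 3] ---1
Prime implicants: ---1, -00-, 1-0-, 11--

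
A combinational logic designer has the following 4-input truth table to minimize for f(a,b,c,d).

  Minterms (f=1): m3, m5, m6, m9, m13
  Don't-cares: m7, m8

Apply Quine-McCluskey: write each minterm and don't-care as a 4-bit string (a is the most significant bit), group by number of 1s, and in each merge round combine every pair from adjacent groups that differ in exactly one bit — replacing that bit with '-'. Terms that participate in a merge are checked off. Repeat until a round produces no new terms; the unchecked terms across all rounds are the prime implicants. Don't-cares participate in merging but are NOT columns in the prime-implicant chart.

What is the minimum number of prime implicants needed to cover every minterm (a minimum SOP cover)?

Round 0: 0011✓ 0101✓ 0110✓ 0111✓ 1000✓ 1001✓ 1101✓
Round 1: -101 0-11 01-1 011- 1-01 100-
PIs = {-101, 0-11, 01-1, 011-, 1-01, 100-}
Coverage chart:
  m3: 0-11 ←essential
  m5: -101,01-1
  m6: 011- ←essential
  m9: 1-01,100-
  m13: -101,1-01
Essential: 0-11, 011-
Petrick residual → -101, 1-01
Min cover (4 terms): bc'd + a'cd + a'bc + ac'd

4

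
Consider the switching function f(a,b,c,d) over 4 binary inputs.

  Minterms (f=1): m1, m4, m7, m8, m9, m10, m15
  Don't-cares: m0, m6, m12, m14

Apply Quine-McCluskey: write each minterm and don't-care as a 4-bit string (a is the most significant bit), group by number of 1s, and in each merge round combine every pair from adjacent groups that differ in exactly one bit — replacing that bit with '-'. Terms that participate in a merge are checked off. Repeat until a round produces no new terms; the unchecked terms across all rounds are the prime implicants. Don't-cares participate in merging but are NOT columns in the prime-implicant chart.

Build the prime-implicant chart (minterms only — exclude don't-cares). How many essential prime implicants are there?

3

[col 0] 0000*, 0001*, 0100*, 0110*, 0111*, 1000*, 1001*, 1010*, 1100*, 1110*, 1111*
[col 1] -000*, -001*, -100*, -110*, -111*, 0-00*, 000-*, 01-0*, 011-*, 1-00*, 1-10*, 10-0*, 100-*, 11-0*, 111-*
[col 2] --00, -00-, -1-0, -11-, 1--0
Prime implicants: --00, -00-, -1-0, -11-, 1--0
PI chart (minterm → PIs covering it):
  1 | -00-  (sole → essential)
  4 | --00,-1-0
  7 | -11-  (sole → essential)
  8 | --00,-00-,1--0
  9 | -00-  (sole → essential)
  10 | 1--0  (sole → essential)
  15 | -11-  (sole → essential)
Essential prime implicants: -00-, -11-, 1--0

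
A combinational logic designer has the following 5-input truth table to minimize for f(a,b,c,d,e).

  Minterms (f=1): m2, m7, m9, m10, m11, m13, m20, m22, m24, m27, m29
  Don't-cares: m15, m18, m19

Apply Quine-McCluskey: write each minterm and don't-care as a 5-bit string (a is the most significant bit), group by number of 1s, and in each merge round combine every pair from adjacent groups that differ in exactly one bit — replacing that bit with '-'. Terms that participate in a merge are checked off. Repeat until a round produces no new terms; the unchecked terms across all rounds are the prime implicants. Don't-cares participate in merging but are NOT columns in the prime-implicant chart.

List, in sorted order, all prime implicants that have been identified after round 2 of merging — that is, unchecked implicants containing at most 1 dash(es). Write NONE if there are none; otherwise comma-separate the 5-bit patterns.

size-2^0 implicants → 00010(✓)  00111(✓)  01001(✓)  01010(✓)  01011(✓)  01101(✓)  01111(✓)  10010(✓)  10011(✓)  10100(✓)  10110(✓)  11000  11011(✓)  11101(✓)
size-2^1 implicants → -0010  -1011  -1101  0-010  0-111  01-01(✓)  01-11(✓)  010-1(✓)  0101-  011-1(✓)  1-011  10-10  1001-  101-0
size-2^2 implicants → 01--1
Unchecked terms (primes): -0010, -1011, -1101, 0-010, 0-111, 01--1, 0101-, 1-011, 10-10, 1001-, 101-0, 11000

-0010, -1011, -1101, 0-010, 0-111, 0101-, 1-011, 10-10, 1001-, 101-0, 11000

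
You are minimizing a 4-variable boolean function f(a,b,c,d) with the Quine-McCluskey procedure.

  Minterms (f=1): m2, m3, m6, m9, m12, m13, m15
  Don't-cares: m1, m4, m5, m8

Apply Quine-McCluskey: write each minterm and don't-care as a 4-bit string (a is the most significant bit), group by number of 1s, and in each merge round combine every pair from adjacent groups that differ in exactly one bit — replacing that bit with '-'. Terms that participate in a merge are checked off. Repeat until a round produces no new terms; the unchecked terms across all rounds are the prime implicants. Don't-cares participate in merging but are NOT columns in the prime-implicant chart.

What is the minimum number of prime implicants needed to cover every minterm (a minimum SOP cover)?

Round 0: 0001✓ 0010✓ 0011✓ 0100✓ 0101✓ 0110✓ 1000✓ 1001✓ 1100✓ 1101✓ 1111✓
Round 1: -001✓ -100✓ -101✓ 0-01✓ 0-10 00-1 001- 01-0 010-✓ 1-00✓ 1-01✓ 100-✓ 11-1 110-✓
Round 2: --01 -10- 1-0-
PIs = {--01, -10-, 0-10, 00-1, 001-, 01-0, 1-0-, 11-1}
Coverage chart:
  m2: 0-10,001-
  m3: 00-1,001-
  m6: 0-10,01-0
  m9: --01,1-0-
  m12: -10-,1-0-
  m13: --01,-10-,1-0-,11-1
  m15: 11-1 ←essential
Essential: 11-1
Petrick residual → 0-10, 00-1, 1-0-
Min cover (4 terms): a'cd' + a'b'd + ac' + abd

4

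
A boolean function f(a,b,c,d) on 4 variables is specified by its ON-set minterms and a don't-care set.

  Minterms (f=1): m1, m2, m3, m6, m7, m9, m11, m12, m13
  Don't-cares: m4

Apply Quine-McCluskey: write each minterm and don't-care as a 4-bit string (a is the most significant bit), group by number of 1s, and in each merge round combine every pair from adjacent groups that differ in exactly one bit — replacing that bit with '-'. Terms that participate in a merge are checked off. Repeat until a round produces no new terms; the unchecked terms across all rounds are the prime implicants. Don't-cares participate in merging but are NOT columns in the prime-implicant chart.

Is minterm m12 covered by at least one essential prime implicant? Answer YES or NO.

size-2^0 implicants → 0001(✓)  0010(✓)  0011(✓)  0100(✓)  0110(✓)  0111(✓)  1001(✓)  1011(✓)  1100(✓)  1101(✓)
size-2^1 implicants → -001(✓)  -011(✓)  -100  0-10(✓)  0-11(✓)  00-1(✓)  001-(✓)  01-0  011-(✓)  1-01  10-1(✓)  110-
size-2^2 implicants → -0-1  0-1-
Unchecked terms (primes): -0-1, -100, 0-1-, 01-0, 1-01, 110-
Minterm coverage:
  m1 ⊆ -0-1 [E]
  m2 ⊆ 0-1- [E]
  m3 ⊆ -0-1,0-1-
  m6 ⊆ 0-1-,01-0
  m7 ⊆ 0-1- [E]
  m9 ⊆ -0-1,1-01
  m11 ⊆ -0-1 [E]
  m12 ⊆ -100,110-
  m13 ⊆ 1-01,110-
E = {-0-1, 0-1-}

NO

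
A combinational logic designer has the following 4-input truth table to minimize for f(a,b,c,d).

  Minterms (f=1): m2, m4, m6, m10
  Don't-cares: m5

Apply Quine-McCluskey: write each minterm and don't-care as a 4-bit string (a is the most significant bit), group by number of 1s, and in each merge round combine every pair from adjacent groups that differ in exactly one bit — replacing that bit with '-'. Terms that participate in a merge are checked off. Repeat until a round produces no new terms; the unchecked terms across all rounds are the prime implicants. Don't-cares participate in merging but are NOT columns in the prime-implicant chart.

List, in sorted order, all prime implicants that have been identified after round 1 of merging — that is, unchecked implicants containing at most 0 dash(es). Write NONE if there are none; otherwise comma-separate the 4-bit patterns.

size-2^0 implicants → 0010(✓)  0100(✓)  0101(✓)  0110(✓)  1010(✓)
size-2^1 implicants → -010  0-10  01-0  010-
Unchecked terms (primes): -010, 0-10, 01-0, 010-

NONE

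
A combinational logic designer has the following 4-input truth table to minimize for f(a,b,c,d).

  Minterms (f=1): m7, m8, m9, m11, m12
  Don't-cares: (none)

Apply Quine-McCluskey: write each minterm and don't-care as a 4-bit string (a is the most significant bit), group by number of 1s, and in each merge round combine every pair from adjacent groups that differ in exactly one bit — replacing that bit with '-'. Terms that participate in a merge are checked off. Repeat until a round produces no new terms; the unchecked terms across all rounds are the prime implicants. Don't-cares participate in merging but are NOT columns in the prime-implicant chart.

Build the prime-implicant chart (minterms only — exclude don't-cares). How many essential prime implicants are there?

3

size-2^0 implicants → 0111  1000(✓)  1001(✓)  1011(✓)  1100(✓)
size-2^1 implicants → 1-00  10-1  100-
Unchecked terms (primes): 0111, 1-00, 10-1, 100-
Minterm coverage:
  m7 ⊆ 0111 [E]
  m8 ⊆ 1-00,100-
  m9 ⊆ 10-1,100-
  m11 ⊆ 10-1 [E]
  m12 ⊆ 1-00 [E]
E = {0111, 1-00, 10-1}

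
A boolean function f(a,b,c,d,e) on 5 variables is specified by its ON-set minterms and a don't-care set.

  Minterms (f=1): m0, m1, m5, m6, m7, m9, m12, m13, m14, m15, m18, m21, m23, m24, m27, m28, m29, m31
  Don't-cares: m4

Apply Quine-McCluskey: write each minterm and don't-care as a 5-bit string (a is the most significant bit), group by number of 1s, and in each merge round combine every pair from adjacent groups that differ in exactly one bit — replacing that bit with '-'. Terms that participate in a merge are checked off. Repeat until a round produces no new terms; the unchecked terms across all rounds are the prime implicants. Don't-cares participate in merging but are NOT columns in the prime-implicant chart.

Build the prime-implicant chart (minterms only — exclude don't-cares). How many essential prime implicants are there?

7

[col 0] 00000*, 00001*, 00100*, 00101*, 00110*, 00111*, 01001*, 01100*, 01101*, 01110*, 01111*, 10010, 10101*, 10111*, 11000*, 11011*, 11100*, 11101*, 11111*
[col 1] -0101*, -0111*, -1100*, -1101*, -1111*, 0-001*, 0-100*, 0-101*, 0-110*, 0-111*, 00-00*, 00-01*, 0000-*, 001-0*, 001-1*, 0010-*, 0011-*, 01-01*, 011-0*, 011-1*, 0110-*, 0111-*, 1-101*, 1-111*, 101-1*, 11-00, 11-11, 111-1*, 1110-*
[col 2] --101*, --111*, -01-1*, -11-1*, -110-, 0--01, 0-1-0*, 0-1-1*, 0-10-*, 0-11-*, 00-0-, 001--*, 011--*, 1-1-1*
[col 3] --1-1, 0-1--
Prime implicants: --1-1, -110-, 0--01, 0-1--, 00-0-, 10010, 11-00, 11-11
PI chart (minterm → PIs covering it):
  0 | 00-0-  (sole → essential)
  1 | 0--01,00-0-
  5 | --1-1,0--01,0-1--,00-0-
  6 | 0-1--  (sole → essential)
  7 | --1-1,0-1--
  9 | 0--01  (sole → essential)
  12 | -110-,0-1--
  13 | --1-1,-110-,0--01,0-1--
  14 | 0-1--  (sole → essential)
  15 | --1-1,0-1--
  18 | 10010  (sole → essential)
  21 | --1-1  (sole → essential)
  23 | --1-1  (sole → essential)
  24 | 11-00  (sole → essential)
  27 | 11-11  (sole → essential)
  28 | -110-,11-00
  29 | --1-1,-110-
  31 | --1-1,11-11
Essential prime implicants: --1-1, 0--01, 0-1--, 00-0-, 10010, 11-00, 11-11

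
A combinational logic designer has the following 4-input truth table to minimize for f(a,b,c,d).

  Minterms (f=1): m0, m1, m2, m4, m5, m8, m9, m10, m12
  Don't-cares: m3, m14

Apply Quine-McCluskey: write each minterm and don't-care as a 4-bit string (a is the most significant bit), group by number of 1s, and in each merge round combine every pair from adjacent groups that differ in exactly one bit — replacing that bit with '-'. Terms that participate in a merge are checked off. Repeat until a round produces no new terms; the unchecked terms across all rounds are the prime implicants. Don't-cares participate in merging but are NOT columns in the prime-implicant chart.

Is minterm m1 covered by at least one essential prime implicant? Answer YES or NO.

YES

size-2^0 implicants → 0000(✓)  0001(✓)  0010(✓)  0011(✓)  0100(✓)  0101(✓)  1000(✓)  1001(✓)  1010(✓)  1100(✓)  1110(✓)
size-2^1 implicants → -000(✓)  -001(✓)  -010(✓)  -100(✓)  0-00(✓)  0-01(✓)  00-0(✓)  00-1(✓)  000-(✓)  001-(✓)  010-(✓)  1-00(✓)  1-10(✓)  10-0(✓)  100-(✓)  11-0(✓)
size-2^2 implicants → --00  -0-0  -00-  0-0-  00--  1--0
Unchecked terms (primes): --00, -0-0, -00-, 0-0-, 00--, 1--0
Minterm coverage:
  m0 ⊆ --00,-0-0,-00-,0-0-,00--
  m1 ⊆ -00-,0-0-,00--
  m2 ⊆ -0-0,00--
  m4 ⊆ --00,0-0-
  m5 ⊆ 0-0- [E]
  m8 ⊆ --00,-0-0,-00-,1--0
  m9 ⊆ -00- [E]
  m10 ⊆ -0-0,1--0
  m12 ⊆ --00,1--0
E = {-00-, 0-0-}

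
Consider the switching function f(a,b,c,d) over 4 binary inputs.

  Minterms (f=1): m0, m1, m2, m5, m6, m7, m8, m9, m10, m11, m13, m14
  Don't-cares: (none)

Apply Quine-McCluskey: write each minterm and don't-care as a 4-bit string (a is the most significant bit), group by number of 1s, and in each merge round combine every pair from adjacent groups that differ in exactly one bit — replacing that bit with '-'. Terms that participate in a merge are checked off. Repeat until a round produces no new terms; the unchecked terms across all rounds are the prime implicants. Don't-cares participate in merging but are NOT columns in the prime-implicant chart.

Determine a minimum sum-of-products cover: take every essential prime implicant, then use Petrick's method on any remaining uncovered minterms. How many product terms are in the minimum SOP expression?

5

[col 0] 0000*, 0001*, 0010*, 0101*, 0110*, 0111*, 1000*, 1001*, 1010*, 1011*, 1101*, 1110*
[col 1] -000*, -001*, -010*, -101*, -110*, 0-01*, 0-10*, 00-0*, 000-*, 01-1, 011-, 1-01*, 1-10*, 10-0*, 10-1*, 100-*, 101-*
[col 2] --01, --10, -0-0, -00-, 10--
Prime implicants: --01, --10, -0-0, -00-, 01-1, 011-, 10--
PI chart (minterm → PIs covering it):
  0 | -0-0,-00-
  1 | --01,-00-
  2 | --10,-0-0
  5 | --01,01-1
  6 | --10,011-
  7 | 01-1,011-
  8 | -0-0,-00-,10--
  9 | --01,-00-,10--
  10 | --10,-0-0,10--
  11 | 10--  (sole → essential)
  13 | --01  (sole → essential)
  14 | --10  (sole → essential)
Essential prime implicants: --01, --10, 10--
Petrick residual → -0-0, 01-1
Minimum SOP uses 5 PIs: c'd + cd' + b'd' + a'bd + ab'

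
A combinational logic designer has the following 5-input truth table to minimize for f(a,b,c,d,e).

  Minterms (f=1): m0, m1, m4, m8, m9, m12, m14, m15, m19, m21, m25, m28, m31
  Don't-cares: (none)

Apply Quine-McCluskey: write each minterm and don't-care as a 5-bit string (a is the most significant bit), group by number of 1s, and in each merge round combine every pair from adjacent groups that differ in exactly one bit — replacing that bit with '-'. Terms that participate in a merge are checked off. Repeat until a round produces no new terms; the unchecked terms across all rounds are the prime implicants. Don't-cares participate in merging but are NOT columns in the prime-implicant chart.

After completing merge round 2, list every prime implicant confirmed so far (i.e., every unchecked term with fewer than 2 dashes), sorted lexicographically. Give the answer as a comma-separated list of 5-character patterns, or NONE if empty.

-1001, -1100, -1111, 011-0, 0111-, 10011, 10101

size-2^0 implicants → 00000(✓)  00001(✓)  00100(✓)  01000(✓)  01001(✓)  01100(✓)  01110(✓)  01111(✓)  10011  10101  11001(✓)  11100(✓)  11111(✓)
size-2^1 implicants → -1001  -1100  -1111  0-000(✓)  0-001(✓)  0-100(✓)  00-00(✓)  0000-(✓)  01-00(✓)  0100-(✓)  011-0  0111-
size-2^2 implicants → 0--00  0-00-
Unchecked terms (primes): -1001, -1100, -1111, 0--00, 0-00-, 011-0, 0111-, 10011, 10101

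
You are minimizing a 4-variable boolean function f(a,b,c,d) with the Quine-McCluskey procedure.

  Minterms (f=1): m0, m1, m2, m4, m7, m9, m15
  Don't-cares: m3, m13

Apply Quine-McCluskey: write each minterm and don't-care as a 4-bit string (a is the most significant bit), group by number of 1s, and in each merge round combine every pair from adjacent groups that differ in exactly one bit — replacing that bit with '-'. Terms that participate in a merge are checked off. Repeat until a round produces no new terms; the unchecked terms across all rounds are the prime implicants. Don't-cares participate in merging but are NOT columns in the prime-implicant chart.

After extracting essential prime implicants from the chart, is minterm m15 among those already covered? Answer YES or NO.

NO

size-2^0 implicants → 0000(✓)  0001(✓)  0010(✓)  0011(✓)  0100(✓)  0111(✓)  1001(✓)  1101(✓)  1111(✓)
size-2^1 implicants → -001  -111  0-00  0-11  00-0(✓)  00-1(✓)  000-(✓)  001-(✓)  1-01  11-1
size-2^2 implicants → 00--
Unchecked terms (primes): -001, -111, 0-00, 0-11, 00--, 1-01, 11-1
Minterm coverage:
  m0 ⊆ 0-00,00--
  m1 ⊆ -001,00--
  m2 ⊆ 00-- [E]
  m4 ⊆ 0-00 [E]
  m7 ⊆ -111,0-11
  m9 ⊆ -001,1-01
  m15 ⊆ -111,11-1
E = {0-00, 00--}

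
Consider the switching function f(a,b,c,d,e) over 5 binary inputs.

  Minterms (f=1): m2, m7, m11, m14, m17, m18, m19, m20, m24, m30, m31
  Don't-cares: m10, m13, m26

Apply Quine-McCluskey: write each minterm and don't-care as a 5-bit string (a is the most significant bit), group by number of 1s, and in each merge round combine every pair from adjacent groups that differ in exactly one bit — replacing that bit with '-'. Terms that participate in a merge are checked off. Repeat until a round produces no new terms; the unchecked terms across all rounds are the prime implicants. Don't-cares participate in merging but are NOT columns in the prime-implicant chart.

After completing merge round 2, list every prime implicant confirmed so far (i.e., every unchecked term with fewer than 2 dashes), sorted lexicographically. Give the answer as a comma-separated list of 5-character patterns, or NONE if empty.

Round 0: 00010✓ 00111 01010✓ 01011✓ 01101 01110✓ 10001✓ 10010✓ 10011✓ 10100 11000✓ 11010✓ 11110✓ 11111✓
Round 1: -0010✓ -1010✓ -1110✓ 0-010✓ 01-10✓ 0101- 1-010✓ 100-1 1001- 11-10✓ 110-0 1111-
Round 2: --010 -1-10
PIs = {--010, -1-10, 00111, 0101-, 01101, 100-1, 1001-, 10100, 110-0, 1111-}

00111, 0101-, 01101, 100-1, 1001-, 10100, 110-0, 1111-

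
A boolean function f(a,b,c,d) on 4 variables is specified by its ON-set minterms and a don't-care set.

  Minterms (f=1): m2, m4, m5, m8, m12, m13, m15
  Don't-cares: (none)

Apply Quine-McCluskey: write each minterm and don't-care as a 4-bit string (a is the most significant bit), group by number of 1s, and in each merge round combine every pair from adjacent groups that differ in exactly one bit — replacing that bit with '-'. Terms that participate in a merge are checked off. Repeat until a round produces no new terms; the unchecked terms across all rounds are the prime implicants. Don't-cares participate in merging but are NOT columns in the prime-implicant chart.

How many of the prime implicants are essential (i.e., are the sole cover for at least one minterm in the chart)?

4

size-2^0 implicants → 0010  0100(✓)  0101(✓)  1000(✓)  1100(✓)  1101(✓)  1111(✓)
size-2^1 implicants → -100(✓)  -101(✓)  010-(✓)  1-00  11-1  110-(✓)
size-2^2 implicants → -10-
Unchecked terms (primes): -10-, 0010, 1-00, 11-1
Minterm coverage:
  m2 ⊆ 0010 [E]
  m4 ⊆ -10- [E]
  m5 ⊆ -10- [E]
  m8 ⊆ 1-00 [E]
  m12 ⊆ -10-,1-00
  m13 ⊆ -10-,11-1
  m15 ⊆ 11-1 [E]
E = {-10-, 0010, 1-00, 11-1}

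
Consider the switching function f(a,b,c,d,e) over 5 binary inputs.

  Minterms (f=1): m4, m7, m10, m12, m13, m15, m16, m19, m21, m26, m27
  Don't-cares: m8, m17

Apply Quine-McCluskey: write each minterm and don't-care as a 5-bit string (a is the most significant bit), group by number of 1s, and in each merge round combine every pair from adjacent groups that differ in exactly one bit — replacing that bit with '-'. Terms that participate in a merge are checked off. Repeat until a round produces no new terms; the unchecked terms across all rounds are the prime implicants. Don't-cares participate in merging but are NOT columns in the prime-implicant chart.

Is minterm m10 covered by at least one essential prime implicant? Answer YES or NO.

[col 0] 00100*, 00111*, 01000*, 01010*, 01100*, 01101*, 01111*, 10000*, 10001*, 10011*, 10101*, 11010*, 11011*
[col 1] -1010, 0-100, 0-111, 01-00, 010-0, 011-1, 0110-, 1-011, 10-01, 100-1, 1000-, 1101-
Prime implicants: -1010, 0-100, 0-111, 01-00, 010-0, 011-1, 0110-, 1-011, 10-01, 100-1, 1000-, 1101-
PI chart (minterm → PIs covering it):
  4 | 0-100  (sole → essential)
  7 | 0-111  (sole → essential)
  10 | -1010,010-0
  12 | 0-100,01-00,0110-
  13 | 011-1,0110-
  15 | 0-111,011-1
  16 | 1000-  (sole → essential)
  19 | 1-011,100-1
  21 | 10-01  (sole → essential)
  26 | -1010,1101-
  27 | 1-011,1101-
Essential prime implicants: 0-100, 0-111, 10-01, 1000-

NO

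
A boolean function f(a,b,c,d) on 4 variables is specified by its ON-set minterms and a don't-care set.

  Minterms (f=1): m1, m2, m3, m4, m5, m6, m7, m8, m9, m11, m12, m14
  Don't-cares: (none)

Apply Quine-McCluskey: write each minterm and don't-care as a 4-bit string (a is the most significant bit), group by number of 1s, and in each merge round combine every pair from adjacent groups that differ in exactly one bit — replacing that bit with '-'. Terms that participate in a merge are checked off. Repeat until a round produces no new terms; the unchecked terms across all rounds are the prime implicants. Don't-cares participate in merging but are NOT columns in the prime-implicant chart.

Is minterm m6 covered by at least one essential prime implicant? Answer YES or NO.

Round 0: 0001✓ 0010✓ 0011✓ 0100✓ 0101✓ 0110✓ 0111✓ 1000✓ 1001✓ 1011✓ 1100✓ 1110✓
Round 1: -001✓ -011✓ -100✓ -110✓ 0-01✓ 0-10✓ 0-11✓ 00-1✓ 001-✓ 01-0✓ 01-1✓ 010-✓ 011-✓ 1-00 10-1✓ 100- 11-0✓
Round 2: -0-1 -1-0 0--1 0-1- 01--
PIs = {-0-1, -1-0, 0--1, 0-1-, 01--, 1-00, 100-}
Coverage chart:
  m1: -0-1,0--1
  m2: 0-1- ←essential
  m3: -0-1,0--1,0-1-
  m4: -1-0,01--
  m5: 0--1,01--
  m6: -1-0,0-1-,01--
  m7: 0--1,0-1-,01--
  m8: 1-00,100-
  m9: -0-1,100-
  m11: -0-1 ←essential
  m12: -1-0,1-00
  m14: -1-0 ←essential
Essential: -0-1, -1-0, 0-1-

YES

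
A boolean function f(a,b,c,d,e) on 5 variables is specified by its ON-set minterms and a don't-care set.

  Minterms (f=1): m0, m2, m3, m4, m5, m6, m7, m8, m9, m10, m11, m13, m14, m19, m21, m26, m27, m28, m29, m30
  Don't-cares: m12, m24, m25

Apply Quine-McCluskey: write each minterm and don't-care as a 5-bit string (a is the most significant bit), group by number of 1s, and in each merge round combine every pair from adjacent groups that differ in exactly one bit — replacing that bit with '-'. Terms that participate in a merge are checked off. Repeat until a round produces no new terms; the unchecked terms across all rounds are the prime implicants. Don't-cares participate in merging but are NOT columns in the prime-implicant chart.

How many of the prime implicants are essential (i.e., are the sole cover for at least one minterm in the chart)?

Round 0: 00000✓ 00010✓ 00011✓ 00100✓ 00101✓ 00110✓ 00111✓ 01000✓ 01001✓ 01010✓ 01011✓ 01100✓ 01101✓ 01110✓ 10011✓ 10101✓ 11000✓ 11001✓ 11010✓ 11011✓ 11100✓ 11101✓ 11110✓
Round 1: -0011✓ -0101✓ -1000✓ -1001✓ -1010✓ -1011✓ -1100✓ -1101✓ -1110✓ 0-000✓ 0-010✓ 0-011✓ 0-100✓ 0-101✓ 0-110✓ 00-00✓ 00-10✓ 00-11✓ 000-0✓ 0001-✓ 001-0✓ 001-1✓ 0010-✓ 0011-✓ 01-00✓ 01-01✓ 01-10✓ 010-0✓ 010-1✓ 0100-✓ 0101-✓ 011-0✓ 0110-✓ 1-011✓ 1-101✓ 11-00✓ 11-01✓ 11-10✓ 110-0✓ 110-1✓ 1100-✓ 1101-✓ 111-0✓ 1110-✓
Round 2: --011 --101 -1-00✓ -1-01✓ -1-10✓ -10-0✓ -10-1✓ -100-✓ -101-✓ -11-0✓ -110-✓ 0--00✓ 0--10✓ 0-0-0✓ 0-01- 0-1-0✓ 0-10- 00--0✓ 00-1- 001-- 01--0✓ 01-0-✓ 010--✓ 11--0✓ 11-0-✓ 110--✓
Round 3: -1--0 -1-0- -10-- 0---0
PIs = {--011, --101, -1--0, -1-0-, -10--, 0---0, 0-01-, 0-10-, 00-1-, 001--}
Coverage chart:
  m0: 0---0 ←essential
  m2: 0---0,0-01-,00-1-
  m3: --011,0-01-,00-1-
  m4: 0---0,0-10-,001--
  m5: --101,0-10-,001--
  m6: 0---0,00-1-,001--
  m7: 00-1-,001--
  m8: -1--0,-1-0-,-10--,0---0
  m9: -1-0-,-10--
  m10: -1--0,-10--,0---0,0-01-
  m11: --011,-10--,0-01-
  m13: --101,-1-0-,0-10-
  m14: -1--0,0---0
  m19: --011 ←essential
  m21: --101 ←essential
  m26: -1--0,-10--
  m27: --011,-10--
  m28: -1--0,-1-0-
  m29: --101,-1-0-
  m30: -1--0 ←essential
Essential: --011, --101, -1--0, 0---0

4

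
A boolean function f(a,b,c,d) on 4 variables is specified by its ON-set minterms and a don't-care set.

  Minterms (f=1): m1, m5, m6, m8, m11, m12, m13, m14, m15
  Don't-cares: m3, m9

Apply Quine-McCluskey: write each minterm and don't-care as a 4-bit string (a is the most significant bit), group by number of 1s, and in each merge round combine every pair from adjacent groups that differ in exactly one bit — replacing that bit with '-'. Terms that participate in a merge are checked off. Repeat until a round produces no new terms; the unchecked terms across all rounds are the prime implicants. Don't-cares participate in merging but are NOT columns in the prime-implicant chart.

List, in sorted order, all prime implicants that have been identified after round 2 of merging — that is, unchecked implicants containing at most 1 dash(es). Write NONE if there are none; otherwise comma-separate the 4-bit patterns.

-110

size-2^0 implicants → 0001(✓)  0011(✓)  0101(✓)  0110(✓)  1000(✓)  1001(✓)  1011(✓)  1100(✓)  1101(✓)  1110(✓)  1111(✓)
size-2^1 implicants → -001(✓)  -011(✓)  -101(✓)  -110  0-01(✓)  00-1(✓)  1-00(✓)  1-01(✓)  1-11(✓)  10-1(✓)  100-(✓)  11-0(✓)  11-1(✓)  110-(✓)  111-(✓)
size-2^2 implicants → --01  -0-1  1--1  1-0-  11--
Unchecked terms (primes): --01, -0-1, -110, 1--1, 1-0-, 11--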